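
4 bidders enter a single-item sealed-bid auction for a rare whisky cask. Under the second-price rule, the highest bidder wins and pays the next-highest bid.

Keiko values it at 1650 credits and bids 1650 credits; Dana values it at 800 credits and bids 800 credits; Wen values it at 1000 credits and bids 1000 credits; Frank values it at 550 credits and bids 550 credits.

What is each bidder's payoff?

Payoffs: Keiko 650 credits, Dana 0 credits, Wen 0 credits, Frank 0 credits.

Bids in descending order: Keiko 1650 credits; Wen 1000 credits; Dana 800 credits; Frank 550 credits.
Keiko has the top bid and wins; the price is the second-highest bid, 1000 credits.
Keiko's payoff = 1650 credits − 1000 credits = 650 credits. All other bidders lose, so their payoff is 0.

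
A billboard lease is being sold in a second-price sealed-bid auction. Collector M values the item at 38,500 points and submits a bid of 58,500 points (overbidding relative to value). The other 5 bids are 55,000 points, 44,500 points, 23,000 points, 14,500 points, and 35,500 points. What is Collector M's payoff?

Payoff = -16,500 points.

Highest competing bid: 55,000 points.
Collector M's bid 58,500 points is the highest overall, so Collector M wins and pays the second-highest bid, 55,000 points.
Payoff = value − price = 38,500 points − 55,000 points = -16,500 points.
Overbidding won the item at a price above value — truthful bidding would have avoided this loss.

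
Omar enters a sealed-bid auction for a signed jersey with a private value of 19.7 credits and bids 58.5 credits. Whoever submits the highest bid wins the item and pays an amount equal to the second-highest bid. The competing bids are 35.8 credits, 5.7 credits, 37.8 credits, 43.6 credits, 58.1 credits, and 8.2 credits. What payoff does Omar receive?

-38.4 credits

Highest competing bid: 58.1 credits.
Omar's bid 58.5 credits is the highest overall, so Omar wins and pays the second-highest bid, 58.1 credits.
Payoff = value − price = 19.7 credits − 58.1 credits = -38.4 credits.
Overbidding won the item at a price above value — truthful bidding would have avoided this loss.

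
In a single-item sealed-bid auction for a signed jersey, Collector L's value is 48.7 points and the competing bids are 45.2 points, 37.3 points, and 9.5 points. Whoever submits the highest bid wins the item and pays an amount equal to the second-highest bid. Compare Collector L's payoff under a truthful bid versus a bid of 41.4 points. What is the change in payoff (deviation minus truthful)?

The highest competing bid is 45.2 points.
Bidding truthfully at 48.7 points: Collector L has the top bid, wins, and pays the second-highest bid 45.2 points. Payoff = 48.7 points − 45.2 points = 3.5 points.
Bidding 41.4 points: the top bid is 45.2 points (a rival), so Collector L loses. Payoff = 0.0 points.
Change = 0.0 points − 3.5 points = -3.5 points.

Change in payoff: -3.5 points.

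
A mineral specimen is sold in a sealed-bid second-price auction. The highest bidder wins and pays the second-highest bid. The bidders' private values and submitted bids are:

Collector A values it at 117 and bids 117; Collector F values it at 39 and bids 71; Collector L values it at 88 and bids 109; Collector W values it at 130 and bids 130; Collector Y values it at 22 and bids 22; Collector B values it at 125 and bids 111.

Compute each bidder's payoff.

Collector A 0, Collector F 0, Collector L 0, Collector W 13, Collector Y 0, Collector B 0.

Ranking the bids: Collector W 130, then Collector A 117, then Collector B 111, then Collector L 109, then Collector F 71, then Collector Y 22.
Collector W has the top bid and wins; the price is the second-highest bid, 117.
Collector W's payoff = 130 − 117 = 13. All other bidders lose, so their payoff is 0.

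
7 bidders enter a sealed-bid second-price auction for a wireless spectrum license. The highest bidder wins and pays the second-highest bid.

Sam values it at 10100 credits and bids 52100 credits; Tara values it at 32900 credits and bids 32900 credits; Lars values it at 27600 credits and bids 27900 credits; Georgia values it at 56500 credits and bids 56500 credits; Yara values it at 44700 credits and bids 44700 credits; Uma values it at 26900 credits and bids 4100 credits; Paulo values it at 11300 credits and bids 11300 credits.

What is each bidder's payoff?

Payoffs: Sam 0 credits, Tara 0 credits, Lars 0 credits, Georgia 4400 credits, Yara 0 credits, Uma 0 credits, Paulo 0 credits.

Sorted high to low: Georgia 56500 credits; Sam 52100 credits; Yara 44700 credits; Tara 32900 credits; Lars 27900 credits; Paulo 11300 credits; Uma 4100 credits.
Georgia has the top bid and wins; the price is the second-highest bid, 52100 credits.
Georgia's payoff = 56500 credits − 52100 credits = 4400 credits. All other bidders lose, so their payoff is 0.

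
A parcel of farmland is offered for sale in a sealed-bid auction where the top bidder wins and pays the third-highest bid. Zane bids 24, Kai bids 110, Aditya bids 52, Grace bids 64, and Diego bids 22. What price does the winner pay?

52

Sorted high to low: Kai 110; Grace 64; Aditya 52; Zane 24; Diego 22.
Kai is the highest bidder, so Kai wins.
Under the third-price rule, the price is the third-highest bid: 52.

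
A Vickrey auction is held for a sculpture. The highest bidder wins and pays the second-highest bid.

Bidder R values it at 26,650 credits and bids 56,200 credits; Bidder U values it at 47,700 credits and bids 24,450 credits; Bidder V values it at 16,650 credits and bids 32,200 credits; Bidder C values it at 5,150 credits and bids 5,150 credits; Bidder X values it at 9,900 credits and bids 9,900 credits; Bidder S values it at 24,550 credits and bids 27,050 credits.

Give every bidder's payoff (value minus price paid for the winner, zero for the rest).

Payoffs: Bidder R -5,550 credits, Bidder U 0 credits, Bidder V 0 credits, Bidder C 0 credits, Bidder X 0 credits, Bidder S 0 credits.

Ranking the bids: Bidder R 56,200 credits, then Bidder V 32,200 credits, then Bidder S 27,050 credits, then Bidder U 24,450 credits, then Bidder X 9,900 credits, then Bidder C 5,150 credits.
Bidder R has the top bid and wins; the price is the second-highest bid, 32,200 credits.
Bidder R's payoff = 26,650 credits − 32,200 credits = -5,550 credits. All other bidders lose, so their payoff is 0.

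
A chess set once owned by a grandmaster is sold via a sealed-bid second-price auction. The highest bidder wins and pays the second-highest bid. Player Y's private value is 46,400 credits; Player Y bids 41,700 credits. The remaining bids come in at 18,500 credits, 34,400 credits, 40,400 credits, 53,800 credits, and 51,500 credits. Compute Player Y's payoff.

Highest competing bid: 53,800 credits.
Player Y's bid 41,700 credits is not the highest, so Player Y loses, pays nothing, and earns zero payoff.

0 credits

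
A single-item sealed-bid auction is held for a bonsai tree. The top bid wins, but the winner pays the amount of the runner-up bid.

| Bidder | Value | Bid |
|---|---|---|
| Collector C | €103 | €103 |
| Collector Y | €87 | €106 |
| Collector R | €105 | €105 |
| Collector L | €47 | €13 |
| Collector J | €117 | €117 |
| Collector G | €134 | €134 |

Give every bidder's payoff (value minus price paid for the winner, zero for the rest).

Payoffs: Collector C €0, Collector Y €0, Collector R €0, Collector L €0, Collector J €0, Collector G €17.

Ranking the bids: Collector G €134 > Collector J €117 > Collector Y €106 > Collector R €105 > Collector C €103 > Collector L €13.
Collector G has the top bid and wins; the price is the second-highest bid, €117.
Collector G's payoff = €134 − €117 = €17. All other bidders lose, so their payoff is 0.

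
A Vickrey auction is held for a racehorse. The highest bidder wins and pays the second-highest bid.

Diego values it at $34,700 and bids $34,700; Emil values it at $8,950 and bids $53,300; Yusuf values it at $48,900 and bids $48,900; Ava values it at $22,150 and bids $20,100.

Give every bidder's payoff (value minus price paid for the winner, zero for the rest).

Payoffs: Diego $0, Emil -$39,950, Yusuf $0, Ava $0.

Ranking the bids: Emil $53,300, then Yusuf $48,900, then Diego $34,700, then Ava $20,100.
Emil has the top bid and wins; the price is the second-highest bid, $48,900.
Emil's payoff = $8,950 − $48,900 = -$39,950. All other bidders lose, so their payoff is 0.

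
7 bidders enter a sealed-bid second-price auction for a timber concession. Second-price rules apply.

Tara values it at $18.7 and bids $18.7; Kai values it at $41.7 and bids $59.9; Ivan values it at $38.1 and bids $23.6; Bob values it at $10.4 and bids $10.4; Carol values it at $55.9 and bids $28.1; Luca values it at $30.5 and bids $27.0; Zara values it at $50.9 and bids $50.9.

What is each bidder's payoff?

Bids in descending order: Kai $59.9, then Zara $50.9, then Carol $28.1, then Luca $27.0, then Ivan $23.6, then Tara $18.7, then Bob $10.4.
Kai has the top bid and wins; the price is the second-highest bid, $50.9.
Kai's payoff = $41.7 − $50.9 = -$9.2. All other bidders lose, so their payoff is 0.

Payoffs: Tara $0.0, Kai -$9.2, Ivan $0.0, Bob $0.0, Carol $0.0, Luca $0.0, Zara $0.0.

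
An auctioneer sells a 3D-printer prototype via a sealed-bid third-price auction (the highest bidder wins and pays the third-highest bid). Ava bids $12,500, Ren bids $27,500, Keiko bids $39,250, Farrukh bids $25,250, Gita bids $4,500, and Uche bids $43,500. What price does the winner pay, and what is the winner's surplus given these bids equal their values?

Ranking the bids: Uche $43,500; Keiko $39,250; Ren $27,500; Farrukh $25,250; Ava $12,500; Gita $4,500.
Uche is the highest bidder, so Uche wins.
Under the third-price rule, the price is the third-highest bid: $27,500.
Surplus = $43,500 − $27,500 = $16,000.

Price $27,500; surplus $16,000.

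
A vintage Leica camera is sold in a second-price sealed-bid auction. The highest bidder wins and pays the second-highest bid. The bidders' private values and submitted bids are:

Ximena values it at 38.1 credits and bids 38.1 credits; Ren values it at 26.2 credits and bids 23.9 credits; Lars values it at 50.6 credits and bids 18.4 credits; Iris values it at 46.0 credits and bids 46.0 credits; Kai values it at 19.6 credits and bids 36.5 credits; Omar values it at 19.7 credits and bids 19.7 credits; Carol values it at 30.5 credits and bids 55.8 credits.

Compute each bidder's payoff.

Ximena 0.0 credits, Ren 0.0 credits, Lars 0.0 credits, Iris 0.0 credits, Kai 0.0 credits, Omar 0.0 credits, Carol -15.5 credits.

Bids in descending order: Carol 55.8 credits, then Iris 46.0 credits, then Ximena 38.1 credits, then Kai 36.5 credits, then Ren 23.9 credits, then Omar 19.7 credits, then Lars 18.4 credits.
Carol has the top bid and wins; the price is the second-highest bid, 46.0 credits.
Carol's payoff = 30.5 credits − 46.0 credits = -15.5 credits. All other bidders lose, so their payoff is 0.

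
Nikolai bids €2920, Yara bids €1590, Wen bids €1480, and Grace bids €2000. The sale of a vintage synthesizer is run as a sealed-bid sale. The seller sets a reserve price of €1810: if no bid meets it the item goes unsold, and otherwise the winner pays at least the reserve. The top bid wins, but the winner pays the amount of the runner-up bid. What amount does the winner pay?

The winner pays €2000.

Ordered from highest: Nikolai €2920, then Grace €2000, then Yara €1590, then Wen €1480.
Nikolai has the highest bid, so Nikolai wins.
The second-highest bid is €2000, which exceeds the reserve, so that sets the price.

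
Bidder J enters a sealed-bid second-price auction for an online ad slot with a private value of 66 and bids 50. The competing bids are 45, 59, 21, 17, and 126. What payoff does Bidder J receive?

Highest competing bid: 126.
Bidder J's bid 50 is not the highest, so Bidder J loses, pays nothing, and earns zero payoff.

Payoff = 0.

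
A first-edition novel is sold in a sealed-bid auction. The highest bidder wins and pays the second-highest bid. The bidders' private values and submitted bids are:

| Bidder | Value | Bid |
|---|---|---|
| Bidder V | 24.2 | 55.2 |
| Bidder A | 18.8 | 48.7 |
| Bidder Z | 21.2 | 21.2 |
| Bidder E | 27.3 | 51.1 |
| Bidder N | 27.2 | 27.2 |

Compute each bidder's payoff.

Ranking the bids: Bidder V 55.2, then Bidder E 51.1, then Bidder A 48.7, then Bidder N 27.2, then Bidder Z 21.2.
Bidder V has the top bid and wins; the price is the second-highest bid, 51.1.
Bidder V's payoff = 24.2 − 51.1 = -26.9. All other bidders lose, so their payoff is 0.

Bidder V -26.9, Bidder A 0.0, Bidder Z 0.0, Bidder E 0.0, Bidder N 0.0.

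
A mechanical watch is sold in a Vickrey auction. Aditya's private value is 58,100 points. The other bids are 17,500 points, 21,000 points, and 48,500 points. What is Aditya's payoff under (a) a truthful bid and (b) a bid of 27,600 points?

Truthful: 9,600 points; alternative: 0 points.

The highest competing bid is 48,500 points.
Bidding truthfully at 58,100 points: Aditya has the top bid, wins, and pays the second-highest bid 48,500 points. Payoff = 58,100 points − 48,500 points = 9,600 points.
Bidding 27,600 points: the top bid is 48,500 points (a rival), so Aditya loses. Payoff = 0 points.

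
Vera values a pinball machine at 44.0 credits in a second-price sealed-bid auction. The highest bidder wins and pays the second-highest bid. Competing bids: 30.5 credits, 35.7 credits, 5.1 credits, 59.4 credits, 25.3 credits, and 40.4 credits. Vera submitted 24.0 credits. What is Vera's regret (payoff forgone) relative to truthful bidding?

The highest competing bid is 59.4 credits.
Bidding truthfully at 44.0 credits: the top bid is 59.4 credits (a rival), so Vera loses. Payoff = 0.0 credits.
Bidding 24.0 credits: the top bid is 59.4 credits (a rival), so Vera loses. Payoff = 0.0 credits.
Regret = truthful payoff − actual payoff = 0.0 credits − 0.0 credits = 0.0 credits.

0.0 credits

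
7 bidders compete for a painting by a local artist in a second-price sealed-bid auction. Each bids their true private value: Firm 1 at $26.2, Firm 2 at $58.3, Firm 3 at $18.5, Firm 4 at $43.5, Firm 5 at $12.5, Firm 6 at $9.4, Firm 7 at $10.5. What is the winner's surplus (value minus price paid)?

Bids in descending order: Firm 2 $58.3; Firm 4 $43.5; Firm 1 $26.2; Firm 3 $18.5; Firm 5 $12.5; Firm 7 $10.5; Firm 6 $9.4.
Firm 2 wins with the top bid and pays the second-highest, $43.5.
Surplus = $58.3 − $43.5 = $14.8.

$14.8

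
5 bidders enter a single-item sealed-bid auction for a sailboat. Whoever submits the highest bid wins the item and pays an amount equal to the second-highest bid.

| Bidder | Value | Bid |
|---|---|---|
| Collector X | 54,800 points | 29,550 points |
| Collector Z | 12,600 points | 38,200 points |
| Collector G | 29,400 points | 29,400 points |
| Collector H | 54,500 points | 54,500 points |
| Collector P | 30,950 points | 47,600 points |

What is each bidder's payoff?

Payoffs: Collector X 0 points, Collector Z 0 points, Collector G 0 points, Collector H 6,900 points, Collector P 0 points.

Sorted high to low: Collector H 54,500 points > Collector P 47,600 points > Collector Z 38,200 points > Collector X 29,550 points > Collector G 29,400 points.
Collector H has the top bid and wins; the price is the second-highest bid, 47,600 points.
Collector H's payoff = 54,500 points − 47,600 points = 6,900 points. All other bidders lose, so their payoff is 0.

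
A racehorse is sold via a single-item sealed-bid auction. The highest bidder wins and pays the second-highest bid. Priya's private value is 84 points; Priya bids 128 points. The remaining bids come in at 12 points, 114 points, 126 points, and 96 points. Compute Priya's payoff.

-42 points

Highest competing bid: 126 points.
Priya's bid 128 points is the highest overall, so Priya wins and pays the second-highest bid, 126 points.
Payoff = value − price = 84 points − 126 points = -42 points.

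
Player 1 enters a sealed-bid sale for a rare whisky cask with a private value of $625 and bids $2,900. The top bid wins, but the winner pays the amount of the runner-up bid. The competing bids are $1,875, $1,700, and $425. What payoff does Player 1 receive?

Highest competing bid: $1,875.
Player 1's bid $2,900 is the highest overall, so Player 1 wins and pays the second-highest bid, $1,875.
Payoff = value − price = $625 − $1,875 = -$1,250.
Overbidding won the item at a price above value — truthful bidding would have avoided this loss.

The bidder's payoff: -$1,250.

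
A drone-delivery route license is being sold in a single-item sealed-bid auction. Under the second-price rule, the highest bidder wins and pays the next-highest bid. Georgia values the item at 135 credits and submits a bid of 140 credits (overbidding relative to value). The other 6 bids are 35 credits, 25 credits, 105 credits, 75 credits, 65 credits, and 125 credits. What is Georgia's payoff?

Highest competing bid: 125 credits.
Georgia's bid 140 credits is the highest overall, so Georgia wins and pays the second-highest bid, 125 credits.
Payoff = value − price = 135 credits − 125 credits = 10 credits.

Payoff = 10 credits.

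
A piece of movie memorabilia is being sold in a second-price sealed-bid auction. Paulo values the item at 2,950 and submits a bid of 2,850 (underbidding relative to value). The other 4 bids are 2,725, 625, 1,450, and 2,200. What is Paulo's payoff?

Paulo's payoff: 225.

Highest competing bid: 2,725.
Paulo's bid 2,850 is the highest overall, so Paulo wins and pays the second-highest bid, 2,725.
Payoff = value − price = 2,950 − 2,725 = 225.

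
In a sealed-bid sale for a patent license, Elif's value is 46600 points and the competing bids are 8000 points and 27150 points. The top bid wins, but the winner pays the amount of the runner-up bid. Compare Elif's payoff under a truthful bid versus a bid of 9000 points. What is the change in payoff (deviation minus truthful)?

Payoff change: -19450 points.

The highest competing bid is 27150 points.
Bidding truthfully at 46600 points: Elif has the top bid, wins, and pays the second-highest bid 27150 points. Payoff = 46600 points − 27150 points = 19450 points.
Bidding 9000 points: the top bid is 27150 points (a rival), so Elif loses. Payoff = 0 points.
Change = 0 points − 19450 points = -19450 points.
Deviating from a truthful bid can only lose payoff in a second-price auction — never gain.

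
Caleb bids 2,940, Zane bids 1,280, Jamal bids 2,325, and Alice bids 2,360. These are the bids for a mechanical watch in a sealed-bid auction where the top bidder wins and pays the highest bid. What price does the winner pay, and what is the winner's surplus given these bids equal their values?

Sorted high to low: Caleb 2,940; Alice 2,360; Jamal 2,325; Zane 1,280.
Caleb is the highest bidder, so Caleb wins.
Under the first-price rule, the price is the highest bid: 2,940.
Surplus = 2,940 − 2,940 = 0.

The winner pays 2,940 for a surplus of 0.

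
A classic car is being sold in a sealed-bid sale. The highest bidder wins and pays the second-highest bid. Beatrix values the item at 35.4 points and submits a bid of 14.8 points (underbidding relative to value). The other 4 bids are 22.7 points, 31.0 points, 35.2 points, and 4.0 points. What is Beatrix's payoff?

Highest competing bid: 35.2 points.
Beatrix's bid 14.8 points is not the highest, so Beatrix loses, pays nothing, and earns zero payoff.

Payoff = 0.0 points.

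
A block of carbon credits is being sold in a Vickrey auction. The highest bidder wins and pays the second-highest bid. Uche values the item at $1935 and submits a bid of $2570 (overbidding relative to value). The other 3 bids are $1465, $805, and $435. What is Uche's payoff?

Highest competing bid: $1465.
Uche's bid $2570 is the highest overall, so Uche wins and pays the second-highest bid, $1465.
Payoff = value − price = $1935 − $1465 = $470.

Uche's payoff: $470.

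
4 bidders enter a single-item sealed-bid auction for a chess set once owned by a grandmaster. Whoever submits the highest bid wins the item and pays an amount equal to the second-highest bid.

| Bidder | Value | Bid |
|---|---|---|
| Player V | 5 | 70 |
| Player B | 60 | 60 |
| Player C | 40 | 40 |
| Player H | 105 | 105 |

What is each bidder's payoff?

Ordered from highest: Player H 105 > Player V 70 > Player B 60 > Player C 40.
Player H has the top bid and wins; the price is the second-highest bid, 70.
Player H's payoff = 105 − 70 = 35. All other bidders lose, so their payoff is 0.

Payoffs: Player V 0, Player B 0, Player C 0, Player H 35.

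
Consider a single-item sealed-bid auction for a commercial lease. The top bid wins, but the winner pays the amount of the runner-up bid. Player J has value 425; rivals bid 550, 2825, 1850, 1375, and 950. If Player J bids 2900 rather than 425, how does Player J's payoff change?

The highest competing bid is 2825.
Bidding truthfully at 425: the top bid is 2825 (a rival), so Player J loses. Payoff = 0.
Bidding 2900: Player J has the top bid, wins, and pays the second-highest bid 2825. Payoff = 425 − 2825 = -2400.
Change = -2400 − 0 = -2400.

-2400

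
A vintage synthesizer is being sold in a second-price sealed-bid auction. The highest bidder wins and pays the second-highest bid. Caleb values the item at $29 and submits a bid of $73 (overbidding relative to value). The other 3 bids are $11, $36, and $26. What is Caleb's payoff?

Payoff = -$7.

Highest competing bid: $36.
Caleb's bid $73 is the highest overall, so Caleb wins and pays the second-highest bid, $36.
Payoff = value − price = $29 − $36 = -$7.
Overbidding won the item at a price above value — truthful bidding would have avoided this loss.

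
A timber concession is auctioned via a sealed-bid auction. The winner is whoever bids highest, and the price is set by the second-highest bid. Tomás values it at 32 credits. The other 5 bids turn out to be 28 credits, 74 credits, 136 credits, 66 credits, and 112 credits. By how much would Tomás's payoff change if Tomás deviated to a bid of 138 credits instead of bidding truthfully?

-104 credits

The highest competing bid is 136 credits.
Bidding truthfully at 32 credits: the top bid is 136 credits (a rival), so Tomás loses. Payoff = 0 credits.
Bidding 138 credits: Tomás has the top bid, wins, and pays the second-highest bid 136 credits. Payoff = 32 credits − 136 credits = -104 credits.
Change = -104 credits − 0 credits = -104 credits.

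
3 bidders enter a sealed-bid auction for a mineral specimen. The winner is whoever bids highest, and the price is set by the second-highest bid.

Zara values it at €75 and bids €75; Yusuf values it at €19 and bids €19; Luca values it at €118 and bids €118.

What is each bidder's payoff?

Zara €0, Yusuf €0, Luca €43.

Sorted high to low: Luca €118, then Zara €75, then Yusuf €19.
Luca has the top bid and wins; the price is the second-highest bid, €75.
Luca's payoff = €118 − €75 = €43. All other bidders lose, so their payoff is 0.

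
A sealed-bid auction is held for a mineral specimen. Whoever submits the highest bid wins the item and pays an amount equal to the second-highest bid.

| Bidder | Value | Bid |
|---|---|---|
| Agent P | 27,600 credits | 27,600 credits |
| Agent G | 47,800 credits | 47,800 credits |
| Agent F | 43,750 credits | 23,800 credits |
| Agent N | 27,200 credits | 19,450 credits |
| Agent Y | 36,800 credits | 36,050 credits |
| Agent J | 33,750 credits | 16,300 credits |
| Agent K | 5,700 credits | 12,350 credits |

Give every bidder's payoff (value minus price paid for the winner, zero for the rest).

Ordered from highest: Agent G 47,800 credits, then Agent Y 36,050 credits, then Agent P 27,600 credits, then Agent F 23,800 credits, then Agent N 19,450 credits, then Agent J 16,300 credits, then Agent K 12,350 credits.
Agent G has the top bid and wins; the price is the second-highest bid, 36,050 credits.
Agent G's payoff = 47,800 credits − 36,050 credits = 11,750 credits. All other bidders lose, so their payoff is 0.

Agent P 0 credits, Agent G 11,750 credits, Agent F 0 credits, Agent N 0 credits, Agent Y 0 credits, Agent J 0 credits, Agent K 0 credits.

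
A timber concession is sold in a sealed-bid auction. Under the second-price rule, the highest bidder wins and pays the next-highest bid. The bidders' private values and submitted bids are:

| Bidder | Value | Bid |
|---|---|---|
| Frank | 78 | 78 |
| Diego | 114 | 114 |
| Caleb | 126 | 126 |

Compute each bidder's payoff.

Ranking the bids: Caleb 126; Diego 114; Frank 78.
Caleb has the top bid and wins; the price is the second-highest bid, 114.
Caleb's payoff = 126 − 114 = 12. All other bidders lose, so their payoff is 0.

Frank 0, Diego 0, Caleb 12.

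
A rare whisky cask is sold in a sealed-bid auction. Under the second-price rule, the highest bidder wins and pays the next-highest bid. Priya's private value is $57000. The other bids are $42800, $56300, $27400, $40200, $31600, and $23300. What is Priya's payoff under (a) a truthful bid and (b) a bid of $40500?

Truthful: $700; alternative: $0.

The highest competing bid is $56300.
Bidding truthfully at $57000: Priya has the top bid, wins, and pays the second-highest bid $56300. Payoff = $57000 − $56300 = $700.
Bidding $40500: the top bid is $56300 (a rival), so Priya loses. Payoff = $0.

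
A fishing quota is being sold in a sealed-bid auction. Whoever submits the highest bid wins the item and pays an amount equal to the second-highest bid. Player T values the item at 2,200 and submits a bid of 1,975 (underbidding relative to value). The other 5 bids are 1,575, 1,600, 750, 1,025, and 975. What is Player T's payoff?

Highest competing bid: 1,600.
Player T's bid 1,975 is the highest overall, so Player T wins and pays the second-highest bid, 1,600.
Payoff = value − price = 2,200 − 1,600 = 600.

600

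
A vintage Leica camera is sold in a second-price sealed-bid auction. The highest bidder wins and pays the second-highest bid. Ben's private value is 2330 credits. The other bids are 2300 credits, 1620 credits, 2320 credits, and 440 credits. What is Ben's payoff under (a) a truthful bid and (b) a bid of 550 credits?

(a) 10 credits  (b) 0 credits

The highest competing bid is 2320 credits.
Bidding truthfully at 2330 credits: Ben has the top bid, wins, and pays the second-highest bid 2320 credits. Payoff = 2330 credits − 2320 credits = 10 credits.
Bidding 550 credits: the top bid is 2320 credits (a rival), so Ben loses. Payoff = 0 credits.
Deviating from a truthful bid can only lose payoff in a second-price auction — never gain.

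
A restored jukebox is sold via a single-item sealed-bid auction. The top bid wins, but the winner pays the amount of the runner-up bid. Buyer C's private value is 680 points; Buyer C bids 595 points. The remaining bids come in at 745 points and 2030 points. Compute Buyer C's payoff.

Payoff = 0 points.

Highest competing bid: 2030 points.
Buyer C's bid 595 points is not the highest, so Buyer C loses, pays nothing, and earns zero payoff.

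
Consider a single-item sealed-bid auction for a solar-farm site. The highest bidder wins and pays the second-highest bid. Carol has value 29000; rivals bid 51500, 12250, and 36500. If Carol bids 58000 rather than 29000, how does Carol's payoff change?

The highest competing bid is 51500.
Bidding truthfully at 29000: the top bid is 51500 (a rival), so Carol loses. Payoff = 0.
Bidding 58000: Carol has the top bid, wins, and pays the second-highest bid 51500. Payoff = 29000 − 51500 = -22500.
Change = -22500 − 0 = -22500.

-22500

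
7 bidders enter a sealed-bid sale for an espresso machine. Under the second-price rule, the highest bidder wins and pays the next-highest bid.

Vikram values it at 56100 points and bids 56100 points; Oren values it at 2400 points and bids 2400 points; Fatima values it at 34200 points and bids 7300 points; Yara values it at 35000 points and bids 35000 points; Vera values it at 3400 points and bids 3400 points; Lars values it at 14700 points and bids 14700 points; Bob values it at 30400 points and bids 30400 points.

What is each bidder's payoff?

Payoffs: Vikram 21100 points, Oren 0 points, Fatima 0 points, Yara 0 points, Vera 0 points, Lars 0 points, Bob 0 points.

Ordered from highest: Vikram 56100 points, then Yara 35000 points, then Bob 30400 points, then Lars 14700 points, then Fatima 7300 points, then Vera 3400 points, then Oren 2400 points.
Vikram has the top bid and wins; the price is the second-highest bid, 35000 points.
Vikram's payoff = 56100 points − 35000 points = 21100 points. All other bidders lose, so their payoff is 0.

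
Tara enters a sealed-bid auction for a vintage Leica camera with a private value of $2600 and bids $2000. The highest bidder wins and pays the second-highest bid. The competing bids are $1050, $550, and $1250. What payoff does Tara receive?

Payoff = $1350.

Highest competing bid: $1250.
Tara's bid $2000 is the highest overall, so Tara wins and pays the second-highest bid, $1250.
Payoff = value − price = $2600 − $1250 = $1350.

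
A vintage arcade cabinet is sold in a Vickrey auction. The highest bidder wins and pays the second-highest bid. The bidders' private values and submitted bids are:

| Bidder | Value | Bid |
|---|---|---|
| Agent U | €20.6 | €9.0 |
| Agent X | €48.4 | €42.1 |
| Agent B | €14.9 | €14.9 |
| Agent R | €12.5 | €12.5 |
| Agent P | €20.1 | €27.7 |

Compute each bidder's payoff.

Ordered from highest: Agent X €42.1, then Agent P €27.7, then Agent B €14.9, then Agent R €12.5, then Agent U €9.0.
Agent X has the top bid and wins; the price is the second-highest bid, €27.7.
Agent X's payoff = €48.4 − €27.7 = €20.7. All other bidders lose, so their payoff is 0.

Payoffs: Agent U €0.0, Agent X €20.7, Agent B €0.0, Agent R €0.0, Agent P €0.0.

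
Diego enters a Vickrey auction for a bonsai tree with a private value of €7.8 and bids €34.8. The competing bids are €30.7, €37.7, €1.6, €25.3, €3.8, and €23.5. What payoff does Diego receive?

Diego's payoff: €0.0.

Highest competing bid: €37.7.
Diego's bid €34.8 is not the highest, so Diego loses, pays nothing, and earns zero payoff.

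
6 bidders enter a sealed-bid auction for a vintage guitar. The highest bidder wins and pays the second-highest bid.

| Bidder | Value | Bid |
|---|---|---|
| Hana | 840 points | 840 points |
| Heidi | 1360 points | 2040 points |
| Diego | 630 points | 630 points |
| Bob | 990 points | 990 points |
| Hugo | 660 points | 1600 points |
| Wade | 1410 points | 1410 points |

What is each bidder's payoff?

Hana 0 points, Heidi -240 points, Diego 0 points, Bob 0 points, Hugo 0 points, Wade 0 points.

Sorted high to low: Heidi 2040 points > Hugo 1600 points > Wade 1410 points > Bob 990 points > Hana 840 points > Diego 630 points.
Heidi has the top bid and wins; the price is the second-highest bid, 1600 points.
Heidi's payoff = 1360 points − 1600 points = -240 points. All other bidders lose, so their payoff is 0.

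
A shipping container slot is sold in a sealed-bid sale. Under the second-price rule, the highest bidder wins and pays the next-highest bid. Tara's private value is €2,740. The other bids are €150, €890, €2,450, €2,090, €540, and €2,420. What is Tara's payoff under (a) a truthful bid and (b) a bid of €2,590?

Truthful: €290; alternative: €290.

The highest competing bid is €2,450.
Bidding truthfully at €2,740: Tara has the top bid, wins, and pays the second-highest bid €2,450. Payoff = €2,740 − €2,450 = €290.
Bidding €2,590: Tara has the top bid, wins, and pays the second-highest bid €2,450. Payoff = €2,740 − €2,450 = €290.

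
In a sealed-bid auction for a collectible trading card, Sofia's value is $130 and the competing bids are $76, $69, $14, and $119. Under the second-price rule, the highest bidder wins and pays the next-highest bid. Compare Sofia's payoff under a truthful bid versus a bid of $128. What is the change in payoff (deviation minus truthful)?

Change in payoff: $0.

The highest competing bid is $119.
Bidding truthfully at $130: Sofia has the top bid, wins, and pays the second-highest bid $119. Payoff = $130 − $119 = $11.
Bidding $128: Sofia has the top bid, wins, and pays the second-highest bid $119. Payoff = $130 − $119 = $11.
Change = $11 − $11 = $0.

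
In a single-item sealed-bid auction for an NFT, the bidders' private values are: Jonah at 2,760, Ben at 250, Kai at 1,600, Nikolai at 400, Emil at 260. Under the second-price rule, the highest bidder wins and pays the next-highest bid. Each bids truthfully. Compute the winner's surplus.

Winner's surplus: 1,160.

Ranking the bids: Jonah 2,760 > Kai 1,600 > Nikolai 400 > Emil 260 > Ben 250.
Jonah wins with the top bid and pays the second-highest, 1,600.
Surplus = 2,760 − 1,600 = 1,160.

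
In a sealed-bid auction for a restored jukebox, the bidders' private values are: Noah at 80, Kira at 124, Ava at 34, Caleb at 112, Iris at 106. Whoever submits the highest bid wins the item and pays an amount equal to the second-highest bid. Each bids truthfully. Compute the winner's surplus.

12

Bids in descending order: Kira 124 > Caleb 112 > Iris 106 > Noah 80 > Ava 34.
Kira wins with the top bid and pays the second-highest, 112.
Surplus = 124 − 112 = 12.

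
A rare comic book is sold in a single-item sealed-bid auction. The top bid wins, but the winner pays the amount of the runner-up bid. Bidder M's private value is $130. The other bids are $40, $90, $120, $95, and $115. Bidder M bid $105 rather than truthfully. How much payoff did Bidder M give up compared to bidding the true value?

Regret: $10.

The highest competing bid is $120.
Bidding truthfully at $130: Bidder M has the top bid, wins, and pays the second-highest bid $120. Payoff = $130 − $120 = $10.
Bidding $105: the top bid is $120 (a rival), so Bidder M loses. Payoff = $0.
Regret = truthful payoff − actual payoff = $10 − $0 = $10.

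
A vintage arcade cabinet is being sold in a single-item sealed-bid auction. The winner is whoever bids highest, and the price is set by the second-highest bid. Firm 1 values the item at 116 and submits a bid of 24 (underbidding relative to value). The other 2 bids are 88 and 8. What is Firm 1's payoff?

0

Highest competing bid: 88.
Firm 1's bid 24 is not the highest, so Firm 1 loses, pays nothing, and earns zero payoff.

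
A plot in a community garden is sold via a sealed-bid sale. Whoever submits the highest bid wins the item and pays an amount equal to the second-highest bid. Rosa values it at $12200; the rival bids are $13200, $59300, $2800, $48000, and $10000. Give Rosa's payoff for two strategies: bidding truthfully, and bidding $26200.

Truthful: $0; alternative: $0.

The highest competing bid is $59300.
Bidding truthfully at $12200: the top bid is $59300 (a rival), so Rosa loses. Payoff = $0.
Bidding $26200: the top bid is $59300 (a rival), so Rosa loses. Payoff = $0.
The bid only affects whether you win, not the price — here both bids land on the same side of the top rival bid, so the deviation is payoff-neutral.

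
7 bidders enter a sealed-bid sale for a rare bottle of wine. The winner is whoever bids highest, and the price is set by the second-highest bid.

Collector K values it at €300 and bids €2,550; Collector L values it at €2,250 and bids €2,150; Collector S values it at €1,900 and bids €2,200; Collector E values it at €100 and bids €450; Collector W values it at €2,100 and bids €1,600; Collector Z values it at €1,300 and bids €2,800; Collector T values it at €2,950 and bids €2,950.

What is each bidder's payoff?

Sorted high to low: Collector T €2,950, then Collector Z €2,800, then Collector K €2,550, then Collector S €2,200, then Collector L €2,150, then Collector W €1,600, then Collector E €450.
Collector T has the top bid and wins; the price is the second-highest bid, €2,800.
Collector T's payoff = €2,950 − €2,800 = €150. All other bidders lose, so their payoff is 0.

Collector K €0, Collector L €0, Collector S €0, Collector E €0, Collector W €0, Collector Z €0, Collector T €150.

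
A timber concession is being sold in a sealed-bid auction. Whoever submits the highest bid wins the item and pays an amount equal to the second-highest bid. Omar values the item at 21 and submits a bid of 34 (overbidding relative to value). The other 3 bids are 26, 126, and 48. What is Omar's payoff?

Highest competing bid: 126.
Omar's bid 34 is not the highest, so Omar loses, pays nothing, and earns zero payoff.

0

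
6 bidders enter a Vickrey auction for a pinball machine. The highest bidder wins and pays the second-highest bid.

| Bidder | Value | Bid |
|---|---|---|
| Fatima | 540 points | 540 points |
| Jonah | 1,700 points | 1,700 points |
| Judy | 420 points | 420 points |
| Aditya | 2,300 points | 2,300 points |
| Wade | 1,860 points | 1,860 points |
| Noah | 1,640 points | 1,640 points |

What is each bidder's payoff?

Payoffs: Fatima 0 points, Jonah 0 points, Judy 0 points, Aditya 440 points, Wade 0 points, Noah 0 points.

Ordered from highest: Aditya 2,300 points, then Wade 1,860 points, then Jonah 1,700 points, then Noah 1,640 points, then Fatima 540 points, then Judy 420 points.
Aditya has the top bid and wins; the price is the second-highest bid, 1,860 points.
Aditya's payoff = 2,300 points − 1,860 points = 440 points. All other bidders lose, so their payoff is 0.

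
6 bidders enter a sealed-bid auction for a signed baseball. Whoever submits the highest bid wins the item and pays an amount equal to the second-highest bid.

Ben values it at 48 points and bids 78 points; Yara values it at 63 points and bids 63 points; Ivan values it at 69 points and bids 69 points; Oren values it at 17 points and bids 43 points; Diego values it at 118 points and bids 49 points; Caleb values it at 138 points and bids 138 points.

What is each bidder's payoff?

Bids in descending order: Caleb 138 points; Ben 78 points; Ivan 69 points; Yara 63 points; Diego 49 points; Oren 43 points.
Caleb has the top bid and wins; the price is the second-highest bid, 78 points.
Caleb's payoff = 138 points − 78 points = 60 points. All other bidders lose, so their payoff is 0.

Payoffs: Ben 0 points, Yara 0 points, Ivan 0 points, Oren 0 points, Diego 0 points, Caleb 60 points.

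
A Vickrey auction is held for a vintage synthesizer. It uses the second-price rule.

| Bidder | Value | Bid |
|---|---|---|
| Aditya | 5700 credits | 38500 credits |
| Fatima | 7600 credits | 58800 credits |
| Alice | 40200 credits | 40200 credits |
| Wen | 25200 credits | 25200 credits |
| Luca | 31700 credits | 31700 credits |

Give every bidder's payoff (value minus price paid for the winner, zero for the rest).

Bids in descending order: Fatima 58800 credits, then Alice 40200 credits, then Aditya 38500 credits, then Luca 31700 credits, then Wen 25200 credits.
Fatima has the top bid and wins; the price is the second-highest bid, 40200 credits.
Fatima's payoff = 7600 credits − 40200 credits = -32600 credits. All other bidders lose, so their payoff is 0.

Aditya 0 credits, Fatima -32600 credits, Alice 0 credits, Wen 0 credits, Luca 0 credits.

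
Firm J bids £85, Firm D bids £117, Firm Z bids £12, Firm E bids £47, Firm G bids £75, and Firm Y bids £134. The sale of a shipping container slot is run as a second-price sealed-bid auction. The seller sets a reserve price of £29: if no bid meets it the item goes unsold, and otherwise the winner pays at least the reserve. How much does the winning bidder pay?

Bids in descending order: Firm Y £134, then Firm D £117, then Firm J £85, then Firm G £75, then Firm E £47, then Firm Z £12.
Firm Y has the highest bid, so Firm Y wins.
The second-highest bid is £117, which exceeds the reserve, so that sets the price.

Price paid: £117.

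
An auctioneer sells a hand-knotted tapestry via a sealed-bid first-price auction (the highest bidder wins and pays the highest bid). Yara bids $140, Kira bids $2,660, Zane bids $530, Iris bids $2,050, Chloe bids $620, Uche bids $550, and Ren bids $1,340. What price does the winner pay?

Ordered from highest: Kira $2,660, then Iris $2,050, then Ren $1,340, then Chloe $620, then Uche $550, then Zane $530, then Yara $140.
Kira is the highest bidder, so Kira wins.
Under the first-price rule, the price is the highest bid: $2,660.

The winner pays $2,660.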